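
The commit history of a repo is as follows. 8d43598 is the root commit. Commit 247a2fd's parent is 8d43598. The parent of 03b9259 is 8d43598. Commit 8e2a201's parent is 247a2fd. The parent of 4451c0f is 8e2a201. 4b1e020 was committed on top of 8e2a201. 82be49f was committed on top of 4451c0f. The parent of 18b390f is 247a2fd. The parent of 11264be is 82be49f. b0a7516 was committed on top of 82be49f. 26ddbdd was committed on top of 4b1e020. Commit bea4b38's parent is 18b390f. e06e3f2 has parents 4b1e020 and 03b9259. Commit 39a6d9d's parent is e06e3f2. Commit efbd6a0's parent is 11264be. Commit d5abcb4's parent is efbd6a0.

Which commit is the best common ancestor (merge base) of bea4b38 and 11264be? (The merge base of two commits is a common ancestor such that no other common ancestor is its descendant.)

Ancestors of bea4b38: {18b390f, 247a2fd, 8d43598, bea4b38}.
Ancestors of 11264be: {11264be, 247a2fd, 4451c0f, 82be49f, 8d43598, 8e2a201}.
Common ancestors: {247a2fd, 8d43598}.
Among these, 247a2fd is not an ancestor of any other common ancestor — it is the merge base.

247a2fd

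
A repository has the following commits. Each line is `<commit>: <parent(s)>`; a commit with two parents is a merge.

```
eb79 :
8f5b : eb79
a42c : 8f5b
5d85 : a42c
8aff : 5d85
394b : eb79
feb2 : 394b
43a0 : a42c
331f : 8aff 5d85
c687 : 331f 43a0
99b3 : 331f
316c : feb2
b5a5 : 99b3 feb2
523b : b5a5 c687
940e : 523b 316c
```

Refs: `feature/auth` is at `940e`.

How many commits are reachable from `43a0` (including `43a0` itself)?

Walking parent pointers from 43a0: reachable set = {43a0, 8f5b, a42c, eb79}.
That is 4 commits.

4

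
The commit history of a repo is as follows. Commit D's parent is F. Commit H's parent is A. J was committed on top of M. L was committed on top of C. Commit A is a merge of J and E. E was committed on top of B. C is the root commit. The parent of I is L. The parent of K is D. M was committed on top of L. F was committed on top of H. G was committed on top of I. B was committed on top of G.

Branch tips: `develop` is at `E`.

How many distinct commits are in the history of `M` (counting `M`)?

Walking parent pointers from M: reachable set = {C, L, M}.
That is 3 commits.

3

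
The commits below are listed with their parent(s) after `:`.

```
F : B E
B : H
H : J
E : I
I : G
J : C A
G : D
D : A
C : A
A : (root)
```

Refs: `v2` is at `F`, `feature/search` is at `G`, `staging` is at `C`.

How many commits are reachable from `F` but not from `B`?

Reachable from F: {A, B, C, D, E, F, G, H, I, J}.
Reachable from B: {A, B, C, H, J}.
In F's history but not B's: {D, E, F, G, I} — 5 commits.

5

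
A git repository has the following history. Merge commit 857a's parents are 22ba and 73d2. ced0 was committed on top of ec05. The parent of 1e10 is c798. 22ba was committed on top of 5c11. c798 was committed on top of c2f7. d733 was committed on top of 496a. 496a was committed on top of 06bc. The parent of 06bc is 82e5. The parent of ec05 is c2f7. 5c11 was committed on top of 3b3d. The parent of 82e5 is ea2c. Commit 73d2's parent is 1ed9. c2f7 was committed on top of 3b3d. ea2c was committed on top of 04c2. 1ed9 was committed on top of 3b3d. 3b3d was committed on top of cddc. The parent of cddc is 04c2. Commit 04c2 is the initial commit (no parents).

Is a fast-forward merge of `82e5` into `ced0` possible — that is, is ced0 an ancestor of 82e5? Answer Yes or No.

No

A fast-forward from ced0 to 82e5 is possible iff ced0 is an ancestor of 82e5.
Ancestors of 82e5: {04c2, 82e5, ea2c}.
ced0 is not among them, so fast-forward is not possible.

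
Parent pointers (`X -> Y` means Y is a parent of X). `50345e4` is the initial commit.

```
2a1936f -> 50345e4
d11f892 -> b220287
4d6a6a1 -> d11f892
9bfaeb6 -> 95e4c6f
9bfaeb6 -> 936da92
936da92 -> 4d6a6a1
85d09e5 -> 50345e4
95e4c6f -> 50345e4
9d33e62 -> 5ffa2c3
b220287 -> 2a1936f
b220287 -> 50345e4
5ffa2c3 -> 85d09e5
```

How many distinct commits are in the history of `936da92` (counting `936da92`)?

Walking parent pointers from 936da92: reachable set = {2a1936f, 4d6a6a1, 50345e4, 936da92, b220287, d11f892}.
That is 6 commits.

6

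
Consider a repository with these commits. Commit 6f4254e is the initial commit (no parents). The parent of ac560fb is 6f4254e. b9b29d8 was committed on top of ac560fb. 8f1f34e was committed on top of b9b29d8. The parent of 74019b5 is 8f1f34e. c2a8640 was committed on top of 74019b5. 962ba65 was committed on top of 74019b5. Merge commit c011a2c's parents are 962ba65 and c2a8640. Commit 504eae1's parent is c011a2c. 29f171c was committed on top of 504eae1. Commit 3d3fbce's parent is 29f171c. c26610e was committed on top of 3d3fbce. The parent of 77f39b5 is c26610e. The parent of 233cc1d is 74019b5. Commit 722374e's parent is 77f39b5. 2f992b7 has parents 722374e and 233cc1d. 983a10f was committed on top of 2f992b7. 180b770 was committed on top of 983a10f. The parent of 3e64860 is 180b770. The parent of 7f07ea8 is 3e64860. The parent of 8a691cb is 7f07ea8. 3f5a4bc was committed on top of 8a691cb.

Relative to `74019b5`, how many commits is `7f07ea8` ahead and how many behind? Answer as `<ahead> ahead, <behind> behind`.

15 ahead, 0 behind

Reachable from 7f07ea8: {180b770, 233cc1d, 29f171c, 2f992b7, 3d3fbce, 3e64860, 504eae1, 6f4254e, 722374e, 74019b5, 77f39b5, 7f07ea8, 8f1f34e, 962ba65, 983a10f, ac560fb, b9b29d8, c011a2c, c26610e, c2a8640}.
Reachable from 74019b5: {6f4254e, 74019b5, 8f1f34e, ac560fb, b9b29d8}.
Only in 7f07ea8's history (ahead): {180b770, 233cc1d, 29f171c, 2f992b7, 3d3fbce, 3e64860, 504eae1, 722374e, 77f39b5, 7f07ea8, 962ba65, 983a10f, c011a2c, c26610e, c2a8640} — 15.
Only in 74019b5's history (behind): {} — 0.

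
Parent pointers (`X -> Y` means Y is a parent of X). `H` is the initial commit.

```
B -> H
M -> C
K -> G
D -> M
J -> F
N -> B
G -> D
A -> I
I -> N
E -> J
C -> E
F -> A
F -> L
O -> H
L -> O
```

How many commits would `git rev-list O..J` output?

Reachable from J: {A, B, F, H, I, J, L, N, O}.
Reachable from O: {H, O}.
In J's history but not O's: {A, B, F, I, J, L, N} — 7 commits.

7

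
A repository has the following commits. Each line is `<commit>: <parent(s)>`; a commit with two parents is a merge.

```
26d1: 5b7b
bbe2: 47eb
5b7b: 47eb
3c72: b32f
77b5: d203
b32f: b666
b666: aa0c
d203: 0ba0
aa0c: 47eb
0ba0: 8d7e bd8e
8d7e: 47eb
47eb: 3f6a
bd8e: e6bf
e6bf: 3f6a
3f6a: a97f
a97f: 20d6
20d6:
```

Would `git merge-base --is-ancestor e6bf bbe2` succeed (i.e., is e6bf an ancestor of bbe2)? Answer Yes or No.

Ancestors of bbe2: {20d6, 3f6a, 47eb, a97f, bbe2}.
e6bf is not in that set, so it is not an ancestor of bbe2.

No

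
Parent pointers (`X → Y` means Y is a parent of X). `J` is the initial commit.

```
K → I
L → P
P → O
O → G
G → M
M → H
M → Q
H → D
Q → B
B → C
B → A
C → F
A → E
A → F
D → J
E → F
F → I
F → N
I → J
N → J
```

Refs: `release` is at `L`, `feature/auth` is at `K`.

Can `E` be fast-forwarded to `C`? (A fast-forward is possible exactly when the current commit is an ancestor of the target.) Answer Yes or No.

No

A fast-forward from E to C is possible iff E is an ancestor of C.
Ancestors of C: {C, F, I, J, N}.
E is not among them, so fast-forward is not possible.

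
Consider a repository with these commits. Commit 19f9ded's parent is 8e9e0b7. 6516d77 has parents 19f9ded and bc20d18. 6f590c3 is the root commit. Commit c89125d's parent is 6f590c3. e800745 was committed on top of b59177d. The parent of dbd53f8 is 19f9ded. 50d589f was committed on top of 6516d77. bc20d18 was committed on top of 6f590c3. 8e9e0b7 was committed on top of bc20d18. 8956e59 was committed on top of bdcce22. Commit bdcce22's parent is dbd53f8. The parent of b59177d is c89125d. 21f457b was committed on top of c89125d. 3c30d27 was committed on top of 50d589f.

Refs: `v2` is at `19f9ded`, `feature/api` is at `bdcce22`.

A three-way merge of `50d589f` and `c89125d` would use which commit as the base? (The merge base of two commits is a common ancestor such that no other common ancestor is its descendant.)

6f590c3

Ancestors of 50d589f: {19f9ded, 50d589f, 6516d77, 6f590c3, 8e9e0b7, bc20d18}.
Ancestors of c89125d: {6f590c3, c89125d}.
Common ancestors: {6f590c3}.
The only common ancestor is 6f590c3, so it is the merge base.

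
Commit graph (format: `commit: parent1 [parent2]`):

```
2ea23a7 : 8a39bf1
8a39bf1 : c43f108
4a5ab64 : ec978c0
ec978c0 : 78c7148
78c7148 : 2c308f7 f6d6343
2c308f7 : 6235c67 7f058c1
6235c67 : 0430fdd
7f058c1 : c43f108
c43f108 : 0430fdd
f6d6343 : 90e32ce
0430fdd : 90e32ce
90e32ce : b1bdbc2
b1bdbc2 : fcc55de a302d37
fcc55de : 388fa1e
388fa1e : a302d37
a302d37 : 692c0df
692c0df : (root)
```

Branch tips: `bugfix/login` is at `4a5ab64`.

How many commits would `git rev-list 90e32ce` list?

Walking parent pointers from 90e32ce: reachable set = {388fa1e, 692c0df, 90e32ce, a302d37, b1bdbc2, fcc55de}.
That is 6 commits.

6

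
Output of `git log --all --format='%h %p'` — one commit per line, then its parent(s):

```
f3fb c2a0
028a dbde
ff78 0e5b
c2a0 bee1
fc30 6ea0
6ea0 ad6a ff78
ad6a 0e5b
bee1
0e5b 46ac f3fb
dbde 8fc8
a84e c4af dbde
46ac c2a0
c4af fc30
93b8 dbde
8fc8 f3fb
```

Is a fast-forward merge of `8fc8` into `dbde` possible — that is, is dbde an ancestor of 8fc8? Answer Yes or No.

No

A fast-forward from dbde to 8fc8 is possible iff dbde is an ancestor of 8fc8.
Ancestors of 8fc8: {8fc8, bee1, c2a0, f3fb}.
dbde is not among them, so fast-forward is not possible.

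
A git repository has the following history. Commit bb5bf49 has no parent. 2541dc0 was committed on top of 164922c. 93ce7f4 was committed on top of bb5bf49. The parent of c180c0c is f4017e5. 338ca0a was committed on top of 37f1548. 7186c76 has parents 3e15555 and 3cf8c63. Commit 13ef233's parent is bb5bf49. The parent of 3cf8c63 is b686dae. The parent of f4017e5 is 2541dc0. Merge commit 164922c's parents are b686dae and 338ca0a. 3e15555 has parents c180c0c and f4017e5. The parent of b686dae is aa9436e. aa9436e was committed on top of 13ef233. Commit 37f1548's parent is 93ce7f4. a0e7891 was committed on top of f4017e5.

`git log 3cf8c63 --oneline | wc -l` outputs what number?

5

Walking parent pointers from 3cf8c63: reachable set = {13ef233, 3cf8c63, aa9436e, b686dae, bb5bf49}.
That is 5 commits.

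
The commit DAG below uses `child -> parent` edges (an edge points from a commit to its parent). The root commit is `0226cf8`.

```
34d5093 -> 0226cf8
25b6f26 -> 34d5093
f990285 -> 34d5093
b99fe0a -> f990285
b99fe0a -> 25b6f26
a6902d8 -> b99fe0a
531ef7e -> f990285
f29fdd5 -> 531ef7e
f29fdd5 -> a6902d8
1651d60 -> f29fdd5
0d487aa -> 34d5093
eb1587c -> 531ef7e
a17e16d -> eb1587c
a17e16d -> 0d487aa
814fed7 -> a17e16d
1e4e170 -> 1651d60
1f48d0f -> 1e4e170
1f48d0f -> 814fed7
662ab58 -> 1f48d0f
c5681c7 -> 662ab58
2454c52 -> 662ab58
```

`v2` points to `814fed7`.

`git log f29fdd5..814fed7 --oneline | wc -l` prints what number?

Reachable from 814fed7: {0226cf8, 0d487aa, 34d5093, 531ef7e, 814fed7, a17e16d, eb1587c, f990285}.
Reachable from f29fdd5: {0226cf8, 25b6f26, 34d5093, 531ef7e, a6902d8, b99fe0a, f29fdd5, f990285}.
In 814fed7's history but not f29fdd5's: {0d487aa, 814fed7, a17e16d, eb1587c} — 4 commits.

4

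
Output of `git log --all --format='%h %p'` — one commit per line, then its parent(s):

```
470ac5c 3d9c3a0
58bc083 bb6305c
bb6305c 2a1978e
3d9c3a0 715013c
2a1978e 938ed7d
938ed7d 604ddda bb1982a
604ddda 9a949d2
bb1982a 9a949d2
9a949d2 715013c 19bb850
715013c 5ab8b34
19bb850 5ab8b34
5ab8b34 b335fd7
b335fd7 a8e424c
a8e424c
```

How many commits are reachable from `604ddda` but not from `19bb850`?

3

Reachable from 604ddda: {19bb850, 5ab8b34, 604ddda, 715013c, 9a949d2, a8e424c, b335fd7}.
Reachable from 19bb850: {19bb850, 5ab8b34, a8e424c, b335fd7}.
In 604ddda's history but not 19bb850's: {604ddda, 715013c, 9a949d2} — 3 commits.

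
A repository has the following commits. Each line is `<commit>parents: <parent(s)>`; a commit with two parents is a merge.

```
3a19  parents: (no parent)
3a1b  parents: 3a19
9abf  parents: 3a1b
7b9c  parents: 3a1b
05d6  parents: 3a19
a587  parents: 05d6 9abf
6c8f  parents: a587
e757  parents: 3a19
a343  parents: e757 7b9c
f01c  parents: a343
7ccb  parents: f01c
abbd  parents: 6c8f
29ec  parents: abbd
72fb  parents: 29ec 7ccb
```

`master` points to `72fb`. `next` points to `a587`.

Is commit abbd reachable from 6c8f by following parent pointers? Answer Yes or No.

No

Ancestors of 6c8f: {05d6, 3a19, 3a1b, 6c8f, 9abf, a587}.
abbd is not in that set, so it is not an ancestor of 6c8f.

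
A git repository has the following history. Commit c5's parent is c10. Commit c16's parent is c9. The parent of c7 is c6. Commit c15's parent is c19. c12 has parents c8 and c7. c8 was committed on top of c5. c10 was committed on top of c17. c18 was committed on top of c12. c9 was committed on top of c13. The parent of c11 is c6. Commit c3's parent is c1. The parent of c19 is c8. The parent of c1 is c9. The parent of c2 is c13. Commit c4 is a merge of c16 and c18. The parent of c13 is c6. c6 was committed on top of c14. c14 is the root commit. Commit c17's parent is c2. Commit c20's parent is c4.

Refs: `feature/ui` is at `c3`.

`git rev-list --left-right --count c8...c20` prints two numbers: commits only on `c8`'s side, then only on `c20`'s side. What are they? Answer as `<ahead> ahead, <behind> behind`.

Reachable from c8: {c10, c13, c14, c17, c2, c5, c6, c8}.
Reachable from c20: {c10, c12, c13, c14, c16, c17, c18, c2, c20, c4, c5, c6, c7, c8, c9}.
Only in c8's history (ahead): {} — 0.
Only in c20's history (behind): {c12, c16, c18, c20, c4, c7, c9} — 7.

0 ahead, 7 behind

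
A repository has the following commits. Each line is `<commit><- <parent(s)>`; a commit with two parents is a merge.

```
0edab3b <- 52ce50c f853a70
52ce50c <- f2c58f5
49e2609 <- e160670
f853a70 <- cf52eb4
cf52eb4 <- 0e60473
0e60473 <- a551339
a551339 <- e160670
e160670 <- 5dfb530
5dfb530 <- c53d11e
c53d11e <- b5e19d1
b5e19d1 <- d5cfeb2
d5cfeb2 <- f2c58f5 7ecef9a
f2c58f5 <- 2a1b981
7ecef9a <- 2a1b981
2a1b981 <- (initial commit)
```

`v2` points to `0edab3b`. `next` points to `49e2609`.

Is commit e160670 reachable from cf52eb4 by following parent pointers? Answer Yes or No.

Ancestors of cf52eb4 (commits reachable by following parents): {0e60473, 2a1b981, 5dfb530, 7ecef9a, a551339, b5e19d1, c53d11e, cf52eb4, d5cfeb2, e160670, f2c58f5}.
e160670 is in that set, so it is an ancestor of cf52eb4.

Yes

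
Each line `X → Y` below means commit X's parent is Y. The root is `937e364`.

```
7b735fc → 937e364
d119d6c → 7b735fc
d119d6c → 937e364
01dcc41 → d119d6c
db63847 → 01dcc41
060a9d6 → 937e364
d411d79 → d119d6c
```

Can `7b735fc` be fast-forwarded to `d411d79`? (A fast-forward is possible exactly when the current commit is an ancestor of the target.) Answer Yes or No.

A fast-forward from 7b735fc to d411d79 is possible iff 7b735fc is an ancestor of d411d79.
Ancestors of d411d79: {7b735fc, 937e364, d119d6c, d411d79}.
7b735fc is among them, so fast-forward is possible.

Yes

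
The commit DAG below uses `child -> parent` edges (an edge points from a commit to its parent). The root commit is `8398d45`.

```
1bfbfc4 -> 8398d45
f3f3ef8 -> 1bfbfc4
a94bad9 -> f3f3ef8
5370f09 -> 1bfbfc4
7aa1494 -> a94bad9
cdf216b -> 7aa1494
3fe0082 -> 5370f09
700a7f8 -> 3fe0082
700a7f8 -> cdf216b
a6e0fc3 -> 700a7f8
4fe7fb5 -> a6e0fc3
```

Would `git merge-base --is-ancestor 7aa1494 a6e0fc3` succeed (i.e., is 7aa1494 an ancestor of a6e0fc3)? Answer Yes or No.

Ancestors of a6e0fc3 (commits reachable by following parents): {1bfbfc4, 3fe0082, 5370f09, 700a7f8, 7aa1494, 8398d45, a6e0fc3, a94bad9, cdf216b, f3f3ef8}.
7aa1494 is in that set, so it is an ancestor of a6e0fc3.

Yes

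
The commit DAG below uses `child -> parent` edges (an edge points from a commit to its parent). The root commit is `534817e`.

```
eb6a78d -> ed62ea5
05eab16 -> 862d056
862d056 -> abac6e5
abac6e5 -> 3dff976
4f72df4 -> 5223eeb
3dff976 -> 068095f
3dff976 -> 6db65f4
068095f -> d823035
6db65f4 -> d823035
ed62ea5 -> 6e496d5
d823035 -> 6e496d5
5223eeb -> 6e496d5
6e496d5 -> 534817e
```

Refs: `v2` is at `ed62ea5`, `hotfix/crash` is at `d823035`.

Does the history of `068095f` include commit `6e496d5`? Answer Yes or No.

Ancestors of 068095f (commits reachable by following parents): {068095f, 534817e, 6e496d5, d823035}.
6e496d5 is in that set, so it is an ancestor of 068095f.

Yes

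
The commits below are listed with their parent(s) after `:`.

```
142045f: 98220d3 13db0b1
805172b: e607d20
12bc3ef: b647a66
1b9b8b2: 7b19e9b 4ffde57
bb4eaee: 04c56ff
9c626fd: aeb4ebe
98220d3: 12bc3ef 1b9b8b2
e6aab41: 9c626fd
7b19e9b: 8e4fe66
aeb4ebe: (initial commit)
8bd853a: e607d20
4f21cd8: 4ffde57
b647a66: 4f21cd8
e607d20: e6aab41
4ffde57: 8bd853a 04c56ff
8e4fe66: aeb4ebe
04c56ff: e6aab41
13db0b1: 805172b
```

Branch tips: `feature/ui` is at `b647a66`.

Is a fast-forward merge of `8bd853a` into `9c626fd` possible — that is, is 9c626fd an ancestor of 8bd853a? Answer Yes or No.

A fast-forward from 9c626fd to 8bd853a is possible iff 9c626fd is an ancestor of 8bd853a.
Ancestors of 8bd853a: {8bd853a, 9c626fd, aeb4ebe, e607d20, e6aab41}.
9c626fd is among them, so fast-forward is possible.

Yes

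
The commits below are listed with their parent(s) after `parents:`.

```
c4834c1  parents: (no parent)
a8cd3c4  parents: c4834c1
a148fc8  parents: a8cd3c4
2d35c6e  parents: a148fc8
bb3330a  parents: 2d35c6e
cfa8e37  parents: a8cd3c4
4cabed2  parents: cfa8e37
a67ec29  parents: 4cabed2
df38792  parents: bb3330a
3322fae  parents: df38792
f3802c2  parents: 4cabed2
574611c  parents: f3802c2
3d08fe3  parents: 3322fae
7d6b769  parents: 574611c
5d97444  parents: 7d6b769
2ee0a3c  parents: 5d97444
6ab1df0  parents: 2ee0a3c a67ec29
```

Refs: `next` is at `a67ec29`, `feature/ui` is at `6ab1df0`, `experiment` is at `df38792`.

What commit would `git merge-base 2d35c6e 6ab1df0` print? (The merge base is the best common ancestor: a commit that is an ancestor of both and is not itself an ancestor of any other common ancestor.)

a8cd3c4

Ancestors of 2d35c6e: {2d35c6e, a148fc8, a8cd3c4, c4834c1}.
Ancestors of 6ab1df0: {2ee0a3c, 4cabed2, 574611c, 5d97444, 6ab1df0, 7d6b769, a67ec29, a8cd3c4, c4834c1, cfa8e37, f3802c2}.
Common ancestors: {a8cd3c4, c4834c1}.
Among these, a8cd3c4 is not an ancestor of any other common ancestor — it is the merge base.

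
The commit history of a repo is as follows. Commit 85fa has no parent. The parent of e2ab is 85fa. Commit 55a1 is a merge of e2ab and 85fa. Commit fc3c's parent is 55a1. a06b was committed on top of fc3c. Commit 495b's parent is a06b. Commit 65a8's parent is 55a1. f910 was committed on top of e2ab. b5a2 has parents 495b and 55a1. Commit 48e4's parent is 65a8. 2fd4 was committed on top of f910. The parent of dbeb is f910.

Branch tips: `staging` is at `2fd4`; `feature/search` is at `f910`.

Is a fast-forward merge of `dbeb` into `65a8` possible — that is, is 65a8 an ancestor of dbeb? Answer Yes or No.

A fast-forward from 65a8 to dbeb is possible iff 65a8 is an ancestor of dbeb.
Ancestors of dbeb: {85fa, dbeb, e2ab, f910}.
65a8 is not among them, so fast-forward is not possible.

No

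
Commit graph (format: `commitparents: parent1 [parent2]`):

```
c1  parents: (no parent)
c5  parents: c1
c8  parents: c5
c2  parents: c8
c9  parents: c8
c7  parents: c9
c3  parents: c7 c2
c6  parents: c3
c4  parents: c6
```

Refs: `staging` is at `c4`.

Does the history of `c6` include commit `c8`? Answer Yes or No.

Ancestors of c6 (commits reachable by following parents): {c1, c2, c3, c5, c6, c7, c8, c9}.
c8 is in that set, so it is an ancestor of c6.

Yes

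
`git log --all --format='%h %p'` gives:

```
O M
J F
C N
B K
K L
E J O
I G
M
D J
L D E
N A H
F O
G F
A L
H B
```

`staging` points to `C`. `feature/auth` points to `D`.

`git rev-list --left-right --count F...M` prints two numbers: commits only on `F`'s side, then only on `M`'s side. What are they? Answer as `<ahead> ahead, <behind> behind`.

2 ahead, 0 behind

Reachable from F: {F, M, O}.
Reachable from M: {M}.
Only in F's history (ahead): {F, O} — 2.
Only in M's history (behind): {} — 0.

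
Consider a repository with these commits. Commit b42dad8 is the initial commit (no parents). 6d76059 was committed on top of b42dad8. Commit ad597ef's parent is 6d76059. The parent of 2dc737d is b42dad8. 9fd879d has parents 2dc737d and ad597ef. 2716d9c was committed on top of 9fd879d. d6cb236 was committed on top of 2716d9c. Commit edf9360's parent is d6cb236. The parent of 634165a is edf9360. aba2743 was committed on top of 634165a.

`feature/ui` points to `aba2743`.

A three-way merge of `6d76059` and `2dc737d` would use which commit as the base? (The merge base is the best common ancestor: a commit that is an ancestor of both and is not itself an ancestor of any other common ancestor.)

b42dad8

Ancestors of 6d76059: {6d76059, b42dad8}.
Ancestors of 2dc737d: {2dc737d, b42dad8}.
Common ancestors: {b42dad8}.
The only common ancestor is b42dad8, so it is the merge base.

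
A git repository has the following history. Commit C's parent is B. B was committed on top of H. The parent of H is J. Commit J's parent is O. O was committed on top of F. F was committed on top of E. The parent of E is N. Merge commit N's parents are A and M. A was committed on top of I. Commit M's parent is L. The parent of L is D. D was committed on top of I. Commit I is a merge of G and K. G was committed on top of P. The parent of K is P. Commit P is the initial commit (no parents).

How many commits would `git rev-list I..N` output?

Reachable from N: {A, D, G, I, K, L, M, N, P}.
Reachable from I: {G, I, K, P}.
In N's history but not I's: {A, D, L, M, N} — 5 commits.

5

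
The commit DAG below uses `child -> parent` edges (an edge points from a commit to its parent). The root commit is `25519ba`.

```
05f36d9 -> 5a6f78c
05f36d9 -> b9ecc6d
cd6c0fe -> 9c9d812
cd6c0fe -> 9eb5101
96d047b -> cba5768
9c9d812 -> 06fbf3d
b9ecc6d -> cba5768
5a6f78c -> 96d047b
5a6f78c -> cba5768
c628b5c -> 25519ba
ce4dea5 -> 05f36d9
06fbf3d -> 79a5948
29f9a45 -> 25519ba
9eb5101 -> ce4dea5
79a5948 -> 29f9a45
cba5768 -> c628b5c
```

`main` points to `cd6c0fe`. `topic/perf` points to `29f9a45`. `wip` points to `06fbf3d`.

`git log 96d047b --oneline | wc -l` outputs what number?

4

Walking parent pointers from 96d047b: reachable set = {25519ba, 96d047b, c628b5c, cba5768}.
That is 4 commits.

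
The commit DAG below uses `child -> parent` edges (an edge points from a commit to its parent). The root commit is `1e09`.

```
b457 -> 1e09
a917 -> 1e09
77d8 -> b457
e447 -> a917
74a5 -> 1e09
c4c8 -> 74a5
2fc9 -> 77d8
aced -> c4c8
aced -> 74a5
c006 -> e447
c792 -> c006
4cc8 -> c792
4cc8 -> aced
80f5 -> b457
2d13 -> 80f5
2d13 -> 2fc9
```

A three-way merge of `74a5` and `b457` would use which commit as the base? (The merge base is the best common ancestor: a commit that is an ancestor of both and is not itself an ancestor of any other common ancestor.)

1e09

Ancestors of 74a5: {1e09, 74a5}.
Ancestors of b457: {1e09, b457}.
Common ancestors: {1e09}.
The only common ancestor is 1e09, so it is the merge base.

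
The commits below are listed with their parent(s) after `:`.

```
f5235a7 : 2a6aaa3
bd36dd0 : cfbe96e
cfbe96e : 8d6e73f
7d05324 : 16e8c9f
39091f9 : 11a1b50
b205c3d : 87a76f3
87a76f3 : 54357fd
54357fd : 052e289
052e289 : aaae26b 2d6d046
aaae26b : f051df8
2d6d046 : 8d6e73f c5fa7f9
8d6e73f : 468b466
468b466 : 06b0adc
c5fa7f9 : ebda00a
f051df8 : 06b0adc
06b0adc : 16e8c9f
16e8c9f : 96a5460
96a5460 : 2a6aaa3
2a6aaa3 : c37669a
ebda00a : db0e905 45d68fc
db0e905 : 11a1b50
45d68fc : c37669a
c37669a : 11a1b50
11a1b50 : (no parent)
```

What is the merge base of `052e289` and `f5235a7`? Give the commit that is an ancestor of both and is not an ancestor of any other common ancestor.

Ancestors of 052e289: {052e289, 06b0adc, 11a1b50, 16e8c9f, 2a6aaa3, 2d6d046, 45d68fc, 468b466, 8d6e73f, 96a5460, aaae26b, c37669a, c5fa7f9, db0e905, ebda00a, f051df8}.
Ancestors of f5235a7: {11a1b50, 2a6aaa3, c37669a, f5235a7}.
Common ancestors: {11a1b50, 2a6aaa3, c37669a}.
Among these, 2a6aaa3 is not an ancestor of any other common ancestor — it is the merge base.

2a6aaa3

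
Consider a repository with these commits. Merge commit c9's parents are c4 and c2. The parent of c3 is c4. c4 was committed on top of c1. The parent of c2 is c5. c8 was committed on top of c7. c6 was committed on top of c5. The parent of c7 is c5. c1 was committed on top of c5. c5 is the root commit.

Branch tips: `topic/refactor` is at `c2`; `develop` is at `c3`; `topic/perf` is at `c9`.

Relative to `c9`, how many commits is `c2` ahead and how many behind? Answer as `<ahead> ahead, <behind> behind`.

Reachable from c2: {c2, c5}.
Reachable from c9: {c1, c2, c4, c5, c9}.
Only in c2's history (ahead): {} — 0.
Only in c9's history (behind): {c1, c4, c9} — 3.

0 ahead, 3 behind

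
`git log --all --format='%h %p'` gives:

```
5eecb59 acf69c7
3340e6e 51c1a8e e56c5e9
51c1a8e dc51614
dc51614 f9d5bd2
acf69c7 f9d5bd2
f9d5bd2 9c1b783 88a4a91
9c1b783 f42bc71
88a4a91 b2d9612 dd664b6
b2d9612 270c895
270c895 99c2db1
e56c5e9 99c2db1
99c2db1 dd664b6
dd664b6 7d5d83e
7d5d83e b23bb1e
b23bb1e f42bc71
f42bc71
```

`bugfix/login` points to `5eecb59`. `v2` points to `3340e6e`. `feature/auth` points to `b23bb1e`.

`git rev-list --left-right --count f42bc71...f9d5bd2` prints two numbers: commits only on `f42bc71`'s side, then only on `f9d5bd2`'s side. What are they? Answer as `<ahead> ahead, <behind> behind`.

0 ahead, 9 behind

Reachable from f42bc71: {f42bc71}.
Reachable from f9d5bd2: {270c895, 7d5d83e, 88a4a91, 99c2db1, 9c1b783, b23bb1e, b2d9612, dd664b6, f42bc71, f9d5bd2}.
Only in f42bc71's history (ahead): {} — 0.
Only in f9d5bd2's history (behind): {270c895, 7d5d83e, 88a4a91, 99c2db1, 9c1b783, b23bb1e, b2d9612, dd664b6, f9d5bd2} — 9.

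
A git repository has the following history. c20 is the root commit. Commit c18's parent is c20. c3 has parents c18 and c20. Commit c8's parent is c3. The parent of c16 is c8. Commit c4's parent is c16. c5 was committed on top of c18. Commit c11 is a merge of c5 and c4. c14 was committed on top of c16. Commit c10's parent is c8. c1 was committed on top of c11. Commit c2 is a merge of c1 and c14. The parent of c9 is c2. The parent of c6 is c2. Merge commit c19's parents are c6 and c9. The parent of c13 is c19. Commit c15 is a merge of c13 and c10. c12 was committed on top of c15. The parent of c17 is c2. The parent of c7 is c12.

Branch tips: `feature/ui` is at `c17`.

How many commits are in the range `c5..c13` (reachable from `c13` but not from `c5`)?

12

Reachable from c13: {c1, c11, c13, c14, c16, c18, c19, c2, c20, c3, c4, c5, c6, c8, c9}.
Reachable from c5: {c18, c20, c5}.
In c13's history but not c5's: {c1, c11, c13, c14, c16, c19, c2, c3, c4, c6, c8, c9} — 12 commits.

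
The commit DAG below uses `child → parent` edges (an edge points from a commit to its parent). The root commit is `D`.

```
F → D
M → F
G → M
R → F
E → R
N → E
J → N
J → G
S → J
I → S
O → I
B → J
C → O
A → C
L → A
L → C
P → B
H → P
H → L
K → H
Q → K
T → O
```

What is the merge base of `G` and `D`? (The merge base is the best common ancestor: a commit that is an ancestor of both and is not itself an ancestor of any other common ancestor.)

Ancestors of G: {D, F, G, M}.
Ancestors of D: {D}.
Common ancestors: {D}.
The only common ancestor is D, so it is the merge base.

D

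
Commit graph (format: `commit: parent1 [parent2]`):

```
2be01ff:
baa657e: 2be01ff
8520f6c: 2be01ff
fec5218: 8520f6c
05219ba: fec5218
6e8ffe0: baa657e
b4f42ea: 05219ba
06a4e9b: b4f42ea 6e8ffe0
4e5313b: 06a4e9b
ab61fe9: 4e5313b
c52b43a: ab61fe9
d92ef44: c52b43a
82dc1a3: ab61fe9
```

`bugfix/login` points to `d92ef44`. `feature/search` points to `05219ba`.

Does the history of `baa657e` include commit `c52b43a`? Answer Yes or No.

No

Ancestors of baa657e: {2be01ff, baa657e}.
c52b43a is not in that set, so it is not an ancestor of baa657e.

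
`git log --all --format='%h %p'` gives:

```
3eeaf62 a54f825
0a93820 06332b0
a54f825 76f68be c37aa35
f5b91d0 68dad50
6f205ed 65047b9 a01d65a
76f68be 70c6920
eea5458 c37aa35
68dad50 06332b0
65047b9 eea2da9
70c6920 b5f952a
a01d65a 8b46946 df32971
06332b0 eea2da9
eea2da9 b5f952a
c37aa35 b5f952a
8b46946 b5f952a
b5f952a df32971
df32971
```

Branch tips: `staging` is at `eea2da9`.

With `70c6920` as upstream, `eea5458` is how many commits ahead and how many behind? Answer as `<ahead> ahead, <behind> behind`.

2 ahead, 1 behind

Reachable from eea5458: {b5f952a, c37aa35, df32971, eea5458}.
Reachable from 70c6920: {70c6920, b5f952a, df32971}.
Only in eea5458's history (ahead): {c37aa35, eea5458} — 2.
Only in 70c6920's history (behind): {70c6920} — 1.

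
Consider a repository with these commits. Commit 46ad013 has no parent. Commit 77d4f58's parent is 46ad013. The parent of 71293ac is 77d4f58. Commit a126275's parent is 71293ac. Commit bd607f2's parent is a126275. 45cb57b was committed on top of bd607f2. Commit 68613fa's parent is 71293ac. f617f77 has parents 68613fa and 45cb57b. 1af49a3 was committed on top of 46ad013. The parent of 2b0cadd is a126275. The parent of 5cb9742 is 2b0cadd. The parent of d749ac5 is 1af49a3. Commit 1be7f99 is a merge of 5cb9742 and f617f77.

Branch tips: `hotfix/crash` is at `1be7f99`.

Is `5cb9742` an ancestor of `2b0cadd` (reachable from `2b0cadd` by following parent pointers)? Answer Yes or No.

Ancestors of 2b0cadd: {2b0cadd, 46ad013, 71293ac, 77d4f58, a126275}.
5cb9742 is not in that set, so it is not an ancestor of 2b0cadd.

No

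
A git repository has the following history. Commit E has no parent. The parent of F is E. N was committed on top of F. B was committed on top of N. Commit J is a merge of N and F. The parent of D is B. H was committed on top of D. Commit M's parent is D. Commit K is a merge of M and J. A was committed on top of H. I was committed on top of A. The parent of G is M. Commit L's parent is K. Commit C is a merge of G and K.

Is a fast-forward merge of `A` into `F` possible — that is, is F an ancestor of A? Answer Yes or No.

A fast-forward from F to A is possible iff F is an ancestor of A.
Ancestors of A: {A, B, D, E, F, H, N}.
F is among them, so fast-forward is possible.

Yes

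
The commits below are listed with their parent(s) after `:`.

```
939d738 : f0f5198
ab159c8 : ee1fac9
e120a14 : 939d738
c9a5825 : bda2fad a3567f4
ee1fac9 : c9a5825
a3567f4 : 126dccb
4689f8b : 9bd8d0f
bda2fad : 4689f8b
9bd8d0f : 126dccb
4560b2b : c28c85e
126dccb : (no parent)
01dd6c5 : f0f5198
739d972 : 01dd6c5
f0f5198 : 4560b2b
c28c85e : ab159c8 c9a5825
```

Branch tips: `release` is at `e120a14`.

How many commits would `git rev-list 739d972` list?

Walking parent pointers from 739d972: reachable set = {01dd6c5, 126dccb, 4560b2b, 4689f8b, 739d972, 9bd8d0f, a3567f4, ab159c8, bda2fad, c28c85e, c9a5825, ee1fac9, f0f5198}.
That is 13 commits.

13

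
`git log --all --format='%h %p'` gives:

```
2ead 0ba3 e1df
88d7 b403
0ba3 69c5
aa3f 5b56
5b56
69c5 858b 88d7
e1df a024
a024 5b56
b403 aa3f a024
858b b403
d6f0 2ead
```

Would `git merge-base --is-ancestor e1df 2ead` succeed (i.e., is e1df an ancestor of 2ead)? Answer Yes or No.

Yes

Ancestors of 2ead (commits reachable by following parents): {0ba3, 2ead, 5b56, 69c5, 858b, 88d7, a024, aa3f, b403, e1df}.
e1df is in that set, so it is an ancestor of 2ead.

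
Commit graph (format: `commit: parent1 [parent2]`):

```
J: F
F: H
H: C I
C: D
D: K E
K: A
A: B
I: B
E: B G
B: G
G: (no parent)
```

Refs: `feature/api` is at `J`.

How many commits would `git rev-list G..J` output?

Reachable from J: {A, B, C, D, E, F, G, H, I, J, K}.
Reachable from G: {G}.
In J's history but not G's: {A, B, C, D, E, F, H, I, J, K} — 10 commits.

10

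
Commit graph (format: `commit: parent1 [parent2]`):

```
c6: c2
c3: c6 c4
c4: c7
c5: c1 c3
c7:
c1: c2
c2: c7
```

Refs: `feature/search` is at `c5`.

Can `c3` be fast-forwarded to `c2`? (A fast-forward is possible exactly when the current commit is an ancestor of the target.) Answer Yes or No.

A fast-forward from c3 to c2 is possible iff c3 is an ancestor of c2.
Ancestors of c2: {c2, c7}.
c3 is not among them, so fast-forward is not possible.

No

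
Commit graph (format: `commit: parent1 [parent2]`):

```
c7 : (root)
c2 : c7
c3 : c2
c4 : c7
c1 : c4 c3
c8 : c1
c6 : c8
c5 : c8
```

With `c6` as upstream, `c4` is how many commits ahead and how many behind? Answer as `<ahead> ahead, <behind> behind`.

Reachable from c4: {c4, c7}.
Reachable from c6: {c1, c2, c3, c4, c6, c7, c8}.
Only in c4's history (ahead): {} — 0.
Only in c6's history (behind): {c1, c2, c3, c6, c8} — 5.

0 ahead, 5 behind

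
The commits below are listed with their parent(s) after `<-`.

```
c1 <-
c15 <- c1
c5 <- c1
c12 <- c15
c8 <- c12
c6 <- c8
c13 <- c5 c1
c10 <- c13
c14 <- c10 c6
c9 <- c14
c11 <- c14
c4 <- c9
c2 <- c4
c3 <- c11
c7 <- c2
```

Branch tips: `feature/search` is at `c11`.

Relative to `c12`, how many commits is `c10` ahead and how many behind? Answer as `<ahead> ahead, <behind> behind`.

3 ahead, 2 behind

Reachable from c10: {c1, c10, c13, c5}.
Reachable from c12: {c1, c12, c15}.
Only in c10's history (ahead): {c10, c13, c5} — 3.
Only in c12's history (behind): {c12, c15} — 2.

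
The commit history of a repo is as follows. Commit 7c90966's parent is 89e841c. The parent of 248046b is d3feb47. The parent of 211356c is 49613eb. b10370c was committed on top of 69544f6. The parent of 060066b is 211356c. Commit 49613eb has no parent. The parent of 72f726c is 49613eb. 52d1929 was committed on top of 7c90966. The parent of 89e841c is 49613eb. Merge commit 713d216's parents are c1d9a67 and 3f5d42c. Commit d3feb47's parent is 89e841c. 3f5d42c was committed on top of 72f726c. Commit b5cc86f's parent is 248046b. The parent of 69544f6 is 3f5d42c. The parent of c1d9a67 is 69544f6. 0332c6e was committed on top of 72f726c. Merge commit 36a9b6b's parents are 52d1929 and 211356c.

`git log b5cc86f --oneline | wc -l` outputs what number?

Walking parent pointers from b5cc86f: reachable set = {248046b, 49613eb, 89e841c, b5cc86f, d3feb47}.
That is 5 commits.

5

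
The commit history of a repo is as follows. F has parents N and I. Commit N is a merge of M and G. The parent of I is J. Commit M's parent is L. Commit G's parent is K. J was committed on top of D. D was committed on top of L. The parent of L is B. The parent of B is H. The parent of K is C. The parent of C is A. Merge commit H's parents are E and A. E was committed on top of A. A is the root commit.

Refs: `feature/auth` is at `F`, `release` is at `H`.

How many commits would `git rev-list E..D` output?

4

Reachable from D: {A, B, D, E, H, L}.
Reachable from E: {A, E}.
In D's history but not E's: {B, D, H, L} — 4 commits.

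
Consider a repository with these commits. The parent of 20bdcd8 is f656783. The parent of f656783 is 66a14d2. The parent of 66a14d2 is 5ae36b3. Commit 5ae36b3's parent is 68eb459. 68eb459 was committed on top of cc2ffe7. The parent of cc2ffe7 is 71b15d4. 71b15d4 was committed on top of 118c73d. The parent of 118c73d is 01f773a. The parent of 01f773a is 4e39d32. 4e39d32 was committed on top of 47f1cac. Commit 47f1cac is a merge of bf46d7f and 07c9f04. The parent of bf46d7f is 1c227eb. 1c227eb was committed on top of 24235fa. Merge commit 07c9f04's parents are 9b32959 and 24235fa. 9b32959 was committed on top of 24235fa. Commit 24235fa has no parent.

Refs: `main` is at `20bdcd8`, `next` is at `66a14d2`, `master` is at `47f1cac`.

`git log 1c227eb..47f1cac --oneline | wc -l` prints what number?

4

Reachable from 47f1cac: {07c9f04, 1c227eb, 24235fa, 47f1cac, 9b32959, bf46d7f}.
Reachable from 1c227eb: {1c227eb, 24235fa}.
In 47f1cac's history but not 1c227eb's: {07c9f04, 47f1cac, 9b32959, bf46d7f} — 4 commits.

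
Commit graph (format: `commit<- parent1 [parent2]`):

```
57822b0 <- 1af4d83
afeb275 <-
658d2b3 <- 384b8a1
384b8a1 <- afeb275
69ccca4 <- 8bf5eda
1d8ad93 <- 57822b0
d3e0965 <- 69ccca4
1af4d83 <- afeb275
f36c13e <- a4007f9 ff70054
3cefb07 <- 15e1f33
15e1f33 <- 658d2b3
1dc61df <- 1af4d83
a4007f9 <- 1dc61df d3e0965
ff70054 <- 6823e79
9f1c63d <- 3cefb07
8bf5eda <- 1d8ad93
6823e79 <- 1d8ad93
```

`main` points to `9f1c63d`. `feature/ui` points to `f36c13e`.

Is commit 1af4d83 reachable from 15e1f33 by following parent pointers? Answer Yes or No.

No

Ancestors of 15e1f33: {15e1f33, 384b8a1, 658d2b3, afeb275}.
1af4d83 is not in that set, so it is not an ancestor of 15e1f33.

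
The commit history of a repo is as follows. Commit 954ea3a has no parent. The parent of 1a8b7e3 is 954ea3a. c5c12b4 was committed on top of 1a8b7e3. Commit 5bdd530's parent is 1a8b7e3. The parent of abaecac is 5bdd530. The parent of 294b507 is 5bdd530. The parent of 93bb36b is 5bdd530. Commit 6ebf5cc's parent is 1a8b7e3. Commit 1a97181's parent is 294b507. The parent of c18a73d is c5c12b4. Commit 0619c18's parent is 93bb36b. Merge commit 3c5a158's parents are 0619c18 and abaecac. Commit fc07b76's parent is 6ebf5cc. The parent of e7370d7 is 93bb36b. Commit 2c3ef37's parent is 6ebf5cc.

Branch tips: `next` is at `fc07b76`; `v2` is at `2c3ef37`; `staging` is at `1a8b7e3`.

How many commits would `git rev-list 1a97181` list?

5

Walking parent pointers from 1a97181: reachable set = {1a8b7e3, 1a97181, 294b507, 5bdd530, 954ea3a}.
That is 5 commits.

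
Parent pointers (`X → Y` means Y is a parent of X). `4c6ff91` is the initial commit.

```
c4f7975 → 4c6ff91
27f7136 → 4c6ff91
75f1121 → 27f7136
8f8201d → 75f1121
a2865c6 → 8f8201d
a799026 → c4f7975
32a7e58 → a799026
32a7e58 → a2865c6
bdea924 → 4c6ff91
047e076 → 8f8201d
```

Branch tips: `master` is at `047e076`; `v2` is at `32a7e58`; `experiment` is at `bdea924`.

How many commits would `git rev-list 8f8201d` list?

Walking parent pointers from 8f8201d: reachable set = {27f7136, 4c6ff91, 75f1121, 8f8201d}.
That is 4 commits.

4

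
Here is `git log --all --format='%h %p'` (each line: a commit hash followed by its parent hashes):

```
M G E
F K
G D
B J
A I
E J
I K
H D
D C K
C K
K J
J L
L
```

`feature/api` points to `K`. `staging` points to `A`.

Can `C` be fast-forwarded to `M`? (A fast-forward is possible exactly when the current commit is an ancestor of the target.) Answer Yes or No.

A fast-forward from C to M is possible iff C is an ancestor of M.
Ancestors of M: {C, D, E, G, J, K, L, M}.
C is among them, so fast-forward is possible.

Yes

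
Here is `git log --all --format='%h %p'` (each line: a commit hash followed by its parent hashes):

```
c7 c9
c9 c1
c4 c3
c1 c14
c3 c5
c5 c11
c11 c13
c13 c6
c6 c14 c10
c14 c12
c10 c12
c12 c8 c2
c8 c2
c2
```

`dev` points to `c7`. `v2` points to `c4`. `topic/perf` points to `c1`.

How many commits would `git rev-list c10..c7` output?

4

Reachable from c7: {c1, c12, c14, c2, c7, c8, c9}.
Reachable from c10: {c10, c12, c2, c8}.
In c7's history but not c10's: {c1, c14, c7, c9} — 4 commits.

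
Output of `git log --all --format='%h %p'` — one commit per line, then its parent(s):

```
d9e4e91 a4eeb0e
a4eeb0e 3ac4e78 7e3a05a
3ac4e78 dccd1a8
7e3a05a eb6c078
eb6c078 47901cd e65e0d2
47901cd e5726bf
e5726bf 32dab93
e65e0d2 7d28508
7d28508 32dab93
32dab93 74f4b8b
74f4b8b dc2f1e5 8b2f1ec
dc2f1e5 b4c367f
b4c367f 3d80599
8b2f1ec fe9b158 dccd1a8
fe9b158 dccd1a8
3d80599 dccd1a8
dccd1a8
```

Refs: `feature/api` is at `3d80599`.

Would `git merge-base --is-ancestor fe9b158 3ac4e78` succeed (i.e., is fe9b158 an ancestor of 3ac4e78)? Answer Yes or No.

Ancestors of 3ac4e78: {3ac4e78, dccd1a8}.
fe9b158 is not in that set, so it is not an ancestor of 3ac4e78.

No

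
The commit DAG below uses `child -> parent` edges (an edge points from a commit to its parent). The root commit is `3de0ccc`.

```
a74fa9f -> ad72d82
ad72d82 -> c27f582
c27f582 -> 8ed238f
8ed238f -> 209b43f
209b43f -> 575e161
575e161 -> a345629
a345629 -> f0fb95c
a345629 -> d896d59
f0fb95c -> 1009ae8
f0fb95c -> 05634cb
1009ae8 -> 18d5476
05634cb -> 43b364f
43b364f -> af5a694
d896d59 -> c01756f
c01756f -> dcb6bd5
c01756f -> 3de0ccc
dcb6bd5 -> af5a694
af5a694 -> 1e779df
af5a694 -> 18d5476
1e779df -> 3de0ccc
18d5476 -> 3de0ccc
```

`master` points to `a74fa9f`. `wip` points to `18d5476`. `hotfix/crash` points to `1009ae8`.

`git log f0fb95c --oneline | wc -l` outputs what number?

Walking parent pointers from f0fb95c: reachable set = {05634cb, 1009ae8, 18d5476, 1e779df, 3de0ccc, 43b364f, af5a694, f0fb95c}.
That is 8 commits.

8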